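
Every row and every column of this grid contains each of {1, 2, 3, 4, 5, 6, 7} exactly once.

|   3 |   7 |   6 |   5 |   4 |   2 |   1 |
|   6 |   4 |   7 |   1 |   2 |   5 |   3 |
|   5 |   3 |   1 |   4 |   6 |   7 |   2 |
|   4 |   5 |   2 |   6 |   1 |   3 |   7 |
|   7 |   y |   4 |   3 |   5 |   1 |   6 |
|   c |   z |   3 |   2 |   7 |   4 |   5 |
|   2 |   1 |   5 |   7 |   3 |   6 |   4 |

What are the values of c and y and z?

At (row 6, col 1): column 1 already has {2, 3, 4, 5, 6, 7}, so the value is 1.
At (row 6, col 2): row 6 already has {1, 2, 3, 4, 5, 7}, so the value is 6.
For row 5, column 2: row 5 already has {1, 3, 4, 5, 6, 7}; that leaves 2.

c = 1, y = 2, z = 6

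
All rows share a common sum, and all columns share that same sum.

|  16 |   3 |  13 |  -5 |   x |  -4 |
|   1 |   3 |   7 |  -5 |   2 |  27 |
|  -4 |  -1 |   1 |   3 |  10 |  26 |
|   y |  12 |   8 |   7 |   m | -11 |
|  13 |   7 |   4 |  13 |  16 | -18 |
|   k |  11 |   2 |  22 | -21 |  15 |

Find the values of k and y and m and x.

Rows 2 and 3 both sum to 35, so that's the common total.
Row 6 has 11 + 2 + 22 − 21 + 15 = 29; the blank must be 35 − 29 = 6.
Row 1 has 16 + 3 + 13 − 5 − 4 = 23; the blank must be 35 − 23 = 12.
Column 5 has 12 + 2 + 10 + 16 − 21 = 19; the blank must be 35 − 19 = 16.
Row 4 has 12 + 8 + 7 + 16 − 11 = 32; the blank must be 35 − 32 = 3.

k = 6, y = 3, m = 16, x = 12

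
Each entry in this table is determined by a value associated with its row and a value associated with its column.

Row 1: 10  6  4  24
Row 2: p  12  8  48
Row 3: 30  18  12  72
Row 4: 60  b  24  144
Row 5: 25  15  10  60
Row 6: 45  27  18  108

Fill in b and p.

b = 36, p = 20

Each row is a constant multiple of every other row — this is a multiplication table with the headers hidden.
Row 4 is 24/4 = 6/1 times row 1, so its entry in column 2 is 6 × 6/1 = 36.
Row 2 is 8/4 = 2/1 times row 1, so its entry in column 1 is 10 × 2/1 = 20.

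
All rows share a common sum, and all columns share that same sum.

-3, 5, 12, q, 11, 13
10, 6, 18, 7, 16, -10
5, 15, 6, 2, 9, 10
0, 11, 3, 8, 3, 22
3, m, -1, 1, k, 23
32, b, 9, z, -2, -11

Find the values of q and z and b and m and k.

q = 9, z = 20, b = -1, m = 11, k = 10

Rows 2 and 3 both sum to 47, so that's the common total.
The known cells in column 5 total 37, leaving 47 − 37 = 10 for the blank.
The known cells in row 1 total 38, leaving 47 − 38 = 9 for the blank.
The known cells in column 4 total 27, leaving 47 − 27 = 20 for the blank.
The known cells in row 6 total 48, leaving 47 − 48 = -1 for the blank.
The known cells in row 5 total 36, leaving 47 − 36 = 11 for the blank.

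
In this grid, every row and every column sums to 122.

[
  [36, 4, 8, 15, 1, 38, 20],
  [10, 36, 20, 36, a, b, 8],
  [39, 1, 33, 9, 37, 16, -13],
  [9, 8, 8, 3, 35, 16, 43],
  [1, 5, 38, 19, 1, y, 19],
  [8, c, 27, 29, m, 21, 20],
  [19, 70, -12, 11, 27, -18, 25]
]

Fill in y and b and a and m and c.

The known cells in column 2 total 124, leaving 122 − 124 = -2 for the blank.
The known cells in row 6 total 103, leaving 122 − 103 = 19 for the blank.
The known cells in column 5 total 120, leaving 122 − 120 = 2 for the blank.
The known cells in row 2 total 112, leaving 122 − 112 = 10 for the blank.
The known cells in row 5 total 83, leaving 122 − 83 = 39 for the blank.

y = 39, b = 10, a = 2, m = 19, c = -2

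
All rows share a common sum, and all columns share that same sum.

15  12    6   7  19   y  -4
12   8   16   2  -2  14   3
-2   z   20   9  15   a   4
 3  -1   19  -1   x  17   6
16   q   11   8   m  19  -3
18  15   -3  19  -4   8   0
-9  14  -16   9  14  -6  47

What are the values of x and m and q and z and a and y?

x = 10, m = 1, q = 1, z = 4, a = 3, y = -2

Rows 2 and 6 both sum to 53, so that's the common total.
The known cells in row 4 total 43, leaving 53 − 43 = 10 for the blank.
The known cells in column 5 total 52, leaving 53 − 52 = 1 for the blank.
The known cells in row 1 total 55, leaving 53 − 55 = -2 for the blank.
The known cells in column 6 total 50, leaving 53 − 50 = 3 for the blank.
The known cells in row 3 total 49, leaving 53 − 49 = 4 for the blank.
The known cells in row 5 total 52, leaving 53 − 52 = 1 for the blank.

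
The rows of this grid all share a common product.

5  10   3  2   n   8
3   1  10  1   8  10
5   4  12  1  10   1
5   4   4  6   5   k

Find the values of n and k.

Rows 2 and 3 each multiply to 2400, so every row has product 2400.
Row 1: 5×10×3×2×8 = 2400, so the missing entry is 2400 ÷ 2400 = 1.
Row 4: 5×4×4×6×5 = 2400, so the missing entry is 2400 ÷ 2400 = 1.

n = 1, k = 1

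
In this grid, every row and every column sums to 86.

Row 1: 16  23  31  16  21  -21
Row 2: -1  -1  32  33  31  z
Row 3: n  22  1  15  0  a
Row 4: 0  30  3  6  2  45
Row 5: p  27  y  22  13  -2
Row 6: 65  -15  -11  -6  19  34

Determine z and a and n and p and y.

The known cells in row 2 total 94, leaving 86 − 94 = -8 for the blank.
The known cells in column 3 total 56, leaving 86 − 56 = 30 for the blank.
The known cells in row 5 total 90, leaving 86 − 90 = -4 for the blank.
The known cells in column 1 total 76, leaving 86 − 76 = 10 for the blank.
The known cells in row 3 total 48, leaving 86 − 48 = 38 for the blank.

z = -8, a = 38, n = 10, p = -4, y = 30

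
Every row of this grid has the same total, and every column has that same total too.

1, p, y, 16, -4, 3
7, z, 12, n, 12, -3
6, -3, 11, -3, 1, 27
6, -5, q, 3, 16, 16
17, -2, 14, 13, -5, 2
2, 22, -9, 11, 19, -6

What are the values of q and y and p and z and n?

q = 3, y = 8, p = 15, z = 12, n = -1

Rows 3 and 5 both sum to 39, so that's the common total.
Row 4 has 6 − 5 + 3 + 16 + 16 = 36; the blank must be 39 − 36 = 3.
Column 3 has 12 + 11 + 3 + 14 − 9 = 31; the blank must be 39 − 31 = 8.
Row 1 has 1 + 8 + 16 − 4 + 3 = 24; the blank must be 39 − 24 = 15.
Column 2 has 15 − 3 − 5 − 2 + 22 = 27; the blank must be 39 − 27 = 12.
Row 2 has 7 + 12 + 12 + 12 − 3 = 40; the blank must be 39 − 40 = -1.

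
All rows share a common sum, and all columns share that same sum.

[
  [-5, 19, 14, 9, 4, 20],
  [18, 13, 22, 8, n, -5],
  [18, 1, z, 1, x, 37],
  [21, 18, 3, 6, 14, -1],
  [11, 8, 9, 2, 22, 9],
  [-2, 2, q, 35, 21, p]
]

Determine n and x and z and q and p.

n = 5, x = -5, z = 9, q = 4, p = 1

Rows 1 and 4 both sum to 61, so that's the common total.
Column 6 has 20 − 5 + 37 − 1 + 9 = 60; the blank must be 61 − 60 = 1.
Row 2 has 18 + 13 + 22 + 8 − 5 = 56; the blank must be 61 − 56 = 5.
Column 5 has 4 + 5 + 14 + 22 + 21 = 66; the blank must be 61 − 66 = -5.
Row 3 has 18 + 1 + 1 − 5 + 37 = 52; the blank must be 61 − 52 = 9.
Row 6 has -2 + 2 + 35 + 21 + 1 = 57; the blank must be 61 − 57 = 4.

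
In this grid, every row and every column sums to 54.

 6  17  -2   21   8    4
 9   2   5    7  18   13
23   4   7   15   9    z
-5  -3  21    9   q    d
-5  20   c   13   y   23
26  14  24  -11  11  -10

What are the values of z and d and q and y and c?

Column 3: -2 + 5 + 7 + 21 + 24 = 55, so its missing entry is 54 − 55 = -1.
Row 5: -5 + 20 − 1 + 13 + 23 = 50, so its missing entry is 54 − 50 = 4.
Column 5: 8 + 18 + 9 + 4 + 11 = 50, so its missing entry is 54 − 50 = 4.
Row 3: 23 + 4 + 7 + 15 + 9 = 58, so its missing entry is 54 − 58 = -4.
Row 4: -5 − 3 + 21 + 9 + 4 = 26, so its missing entry is 54 − 26 = 28.

z = -4, d = 28, q = 4, y = 4, c = -1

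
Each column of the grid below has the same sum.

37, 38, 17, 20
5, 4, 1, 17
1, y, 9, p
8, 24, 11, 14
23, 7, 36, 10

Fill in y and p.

Columns 1 and 3 both add up to 74, so every column sums to 74.
Column 2: 38 + 4 + 24 + 7 = 73, so the missing entry is 74 − 73 = 1.
Column 4: 20 + 17 + 14 + 10 = 61, so the missing entry is 74 − 61 = 13.

y = 1, p = 13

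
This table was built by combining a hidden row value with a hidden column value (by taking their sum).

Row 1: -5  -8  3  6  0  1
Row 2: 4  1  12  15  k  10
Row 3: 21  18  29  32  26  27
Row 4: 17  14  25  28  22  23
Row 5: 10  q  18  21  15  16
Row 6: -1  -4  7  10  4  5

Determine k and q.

k = 9, q = 7

The difference between any two rows is the same in every column — this is an addition table with the headers hidden.
Row 2 minus row 1 is 10 − 1 = 9, so its entry in column 5 is 0 + 9 = 9.
Row 5 minus row 1 is 16 − 1 = 15, so its entry in column 2 is -8 + 15 = 7.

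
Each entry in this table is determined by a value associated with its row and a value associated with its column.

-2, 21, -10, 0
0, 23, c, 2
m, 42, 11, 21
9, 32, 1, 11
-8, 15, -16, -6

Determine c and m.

The difference between any two rows is the same in every column — this is an addition table with the headers hidden.
Row 2 minus row 1 is 2 − 0 = 2, so its entry in column 3 is -10 + 2 = -8.
Row 3 minus row 1 is 21 − 0 = 21, so its entry in column 1 is -2 + 21 = 19.

c = -8, m = 19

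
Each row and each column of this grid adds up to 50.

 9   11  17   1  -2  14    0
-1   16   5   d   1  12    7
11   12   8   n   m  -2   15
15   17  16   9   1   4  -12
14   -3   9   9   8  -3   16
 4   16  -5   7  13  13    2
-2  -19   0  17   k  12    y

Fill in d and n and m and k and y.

Column 7: 0 + 7 + 15 − 12 + 16 + 2 = 28, so its missing entry is 50 − 28 = 22.
Row 7: -2 − 19 + 0 + 17 + 12 + 22 = 30, so its missing entry is 50 − 30 = 20.
Column 5: -2 + 1 + 1 + 8 + 13 + 20 = 41, so its missing entry is 50 − 41 = 9.
Row 3: 11 + 12 + 8 + 9 − 2 + 15 = 53, so its missing entry is 50 − 53 = -3.
Row 2: -1 + 16 + 5 + 1 + 12 + 7 = 40, so its missing entry is 50 − 40 = 10.

d = 10, n = -3, m = 9, k = 20, y = 22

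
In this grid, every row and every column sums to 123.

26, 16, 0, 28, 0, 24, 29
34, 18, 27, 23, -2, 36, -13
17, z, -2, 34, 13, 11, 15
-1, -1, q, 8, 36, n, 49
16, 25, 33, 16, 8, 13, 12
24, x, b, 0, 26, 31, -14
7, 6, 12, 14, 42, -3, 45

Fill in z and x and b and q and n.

Row 3 has 17 − 2 + 34 + 13 + 11 + 15 = 88; the blank must be 123 − 88 = 35.
Column 2 has 16 + 18 + 35 − 1 + 25 + 6 = 99; the blank must be 123 − 99 = 24.
Column 6 has 24 + 36 + 11 + 13 + 31 − 3 = 112; the blank must be 123 − 112 = 11.
Row 4 has -1 − 1 + 8 + 36 + 11 + 49 = 102; the blank must be 123 − 102 = 21.
Row 6 has 24 + 24 + 0 + 26 + 31 − 14 = 91; the blank must be 123 − 91 = 32.

z = 35, x = 24, b = 32, q = 21, n = 11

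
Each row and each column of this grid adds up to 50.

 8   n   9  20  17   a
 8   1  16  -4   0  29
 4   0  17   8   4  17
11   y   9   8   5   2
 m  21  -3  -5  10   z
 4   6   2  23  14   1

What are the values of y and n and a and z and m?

Column 1 has 8 + 8 + 4 + 11 + 4 = 35; the blank must be 50 − 35 = 15.
Row 4 has 11 + 9 + 8 + 5 + 2 = 35; the blank must be 50 − 35 = 15.
Column 2 has 1 + 0 + 15 + 21 + 6 = 43; the blank must be 50 − 43 = 7.
Row 5 has 15 + 21 − 3 − 5 + 10 = 38; the blank must be 50 − 38 = 12.
Row 1 has 8 + 7 + 9 + 20 + 17 = 61; the blank must be 50 − 61 = -11.

y = 15, n = 7, a = -11, z = 12, m = 15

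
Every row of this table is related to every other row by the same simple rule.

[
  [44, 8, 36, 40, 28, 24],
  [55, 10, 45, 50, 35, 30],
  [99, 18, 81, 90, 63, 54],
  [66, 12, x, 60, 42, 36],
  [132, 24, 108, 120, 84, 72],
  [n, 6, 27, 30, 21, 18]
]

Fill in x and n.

x = 54, n = 33

Each row is a constant multiple of every other row — this is a multiplication table with the headers hidden.
Row 4 is 12/8 = 3/2 times row 1, so its entry in column 3 is 36 × 3/2 = 54.
Row 6 is 6/8 = 3/4 times row 1, so its entry in column 1 is 44 × 3/4 = 33.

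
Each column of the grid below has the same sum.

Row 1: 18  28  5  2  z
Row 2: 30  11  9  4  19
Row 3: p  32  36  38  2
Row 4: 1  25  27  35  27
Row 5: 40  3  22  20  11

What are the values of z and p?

Columns 2 and 4 both add up to 99, so every column sums to 99.
Column 5: 19 + 2 + 27 + 11 = 59, so the missing entry is 99 − 59 = 40.
Column 1: 18 + 30 + 1 + 40 = 89, so the missing entry is 99 − 89 = 10.

z = 40, p = 10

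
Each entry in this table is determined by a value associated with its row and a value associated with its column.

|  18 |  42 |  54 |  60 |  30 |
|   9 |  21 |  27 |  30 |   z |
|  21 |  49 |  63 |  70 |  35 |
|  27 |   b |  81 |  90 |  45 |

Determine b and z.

b = 63, z = 15

Each row is a constant multiple of every other row — this is a multiplication table with the headers hidden.
Row 4 is 81/54 = 3/2 times row 1, so its entry in column 2 is 42 × 3/2 = 63.
Row 2 is 27/54 = 1/2 times row 1, so its entry in column 5 is 30 × 1/2 = 15.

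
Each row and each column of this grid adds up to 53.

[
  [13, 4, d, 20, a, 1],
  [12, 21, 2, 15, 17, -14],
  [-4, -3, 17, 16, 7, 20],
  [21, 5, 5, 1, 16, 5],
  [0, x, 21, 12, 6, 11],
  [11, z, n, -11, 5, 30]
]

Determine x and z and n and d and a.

The known cells in column 5 total 51, leaving 53 − 51 = 2 for the blank.
The known cells in row 1 total 40, leaving 53 − 40 = 13 for the blank.
The known cells in row 5 total 50, leaving 53 − 50 = 3 for the blank.
The known cells in column 2 total 30, leaving 53 − 30 = 23 for the blank.
The known cells in row 6 total 58, leaving 53 − 58 = -5 for the blank.

x = 3, z = 23, n = -5, d = 13, a = 2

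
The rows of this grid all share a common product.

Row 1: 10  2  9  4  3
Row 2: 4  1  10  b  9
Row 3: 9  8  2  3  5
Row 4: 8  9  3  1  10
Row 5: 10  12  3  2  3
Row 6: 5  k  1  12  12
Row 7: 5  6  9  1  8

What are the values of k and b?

k = 3, b = 6

Rows 3 and 5 each multiply to 2160, so every row has product 2160.
Row 6: 5×1×12×12 = 720, so the missing entry is 2160 ÷ 720 = 3.
Row 2: 4×1×10×9 = 360, so the missing entry is 2160 ÷ 360 = 6.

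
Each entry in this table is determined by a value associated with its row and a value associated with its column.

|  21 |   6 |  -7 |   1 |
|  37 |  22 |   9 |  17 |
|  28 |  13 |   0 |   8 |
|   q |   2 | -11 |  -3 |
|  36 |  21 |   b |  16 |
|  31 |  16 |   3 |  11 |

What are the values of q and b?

The difference between any two rows is the same in every column — this is an addition table with the headers hidden.
Row 4 minus row 1 is 2 − 6 = -4, so its entry in column 1 is 21 + (-4) = 17.
Row 5 minus row 1 is 21 − 6 = 15, so its entry in column 3 is -7 + 15 = 8.

q = 17, b = 8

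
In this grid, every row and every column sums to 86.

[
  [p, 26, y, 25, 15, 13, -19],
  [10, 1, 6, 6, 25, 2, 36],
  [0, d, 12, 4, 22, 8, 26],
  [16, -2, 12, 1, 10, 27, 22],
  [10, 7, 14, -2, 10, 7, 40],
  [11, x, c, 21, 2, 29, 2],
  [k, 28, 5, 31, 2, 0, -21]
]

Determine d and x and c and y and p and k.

d = 14, x = 12, c = 9, y = 28, p = -2, k = 41

Row 3: 0 + 12 + 4 + 22 + 8 + 26 = 72, so its missing entry is 86 − 72 = 14.
Column 2: 26 + 1 + 14 − 2 + 7 + 28 = 74, so its missing entry is 86 − 74 = 12.
Row 7: 28 + 5 + 31 + 2 + 0 − 21 = 45, so its missing entry is 86 − 45 = 41.
Column 1: 10 + 0 + 16 + 10 + 11 + 41 = 88, so its missing entry is 86 − 88 = -2.
Row 1: -2 + 26 + 25 + 15 + 13 − 19 = 58, so its missing entry is 86 − 58 = 28.
Row 6: 11 + 12 + 21 + 2 + 29 + 2 = 77, so its missing entry is 86 − 77 = 9.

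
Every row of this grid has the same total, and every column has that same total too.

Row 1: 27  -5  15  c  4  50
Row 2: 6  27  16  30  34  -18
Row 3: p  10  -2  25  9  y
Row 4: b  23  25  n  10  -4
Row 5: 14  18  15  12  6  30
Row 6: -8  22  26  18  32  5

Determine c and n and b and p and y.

c = 4, n = 6, b = 35, p = 21, y = 32

Rows 2 and 5 both sum to 95, so that's the common total.
The known cells in row 1 total 91, leaving 95 − 91 = 4 for the blank.
The known cells in column 4 total 89, leaving 95 − 89 = 6 for the blank.
The known cells in row 4 total 60, leaving 95 − 60 = 35 for the blank.
The known cells in column 1 total 74, leaving 95 − 74 = 21 for the blank.
The known cells in row 3 total 63, leaving 95 − 63 = 32 for the blank.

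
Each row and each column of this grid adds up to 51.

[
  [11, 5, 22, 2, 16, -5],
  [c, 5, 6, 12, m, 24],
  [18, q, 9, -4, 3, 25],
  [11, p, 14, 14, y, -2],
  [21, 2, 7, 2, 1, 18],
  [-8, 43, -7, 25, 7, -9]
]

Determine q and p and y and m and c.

Row 3 has 18 + 9 − 4 + 3 + 25 = 51; the blank must be 51 − 51 = 0.
Column 2 has 5 + 5 + 0 + 2 + 43 = 55; the blank must be 51 − 55 = -4.
Row 4 has 11 − 4 + 14 + 14 − 2 = 33; the blank must be 51 − 33 = 18.
Column 5 has 16 + 3 + 18 + 1 + 7 = 45; the blank must be 51 − 45 = 6.
Row 2 has 5 + 6 + 12 + 6 + 24 = 53; the blank must be 51 − 53 = -2.

q = 0, p = -4, y = 18, m = 6, c = -2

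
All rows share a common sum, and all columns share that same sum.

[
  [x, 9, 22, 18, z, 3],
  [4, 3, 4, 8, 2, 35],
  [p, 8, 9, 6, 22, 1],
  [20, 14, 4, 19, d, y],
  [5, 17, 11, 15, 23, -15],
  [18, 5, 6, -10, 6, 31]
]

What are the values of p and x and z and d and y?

p = 10, x = -1, z = 5, d = -2, y = 1

Rows 2 and 5 both sum to 56, so that's the common total.
Row 3: 8 + 9 + 6 + 22 + 1 = 46, so its missing entry is 56 − 46 = 10.
Column 1: 4 + 10 + 20 + 5 + 18 = 57, so its missing entry is 56 − 57 = -1.
Row 1: -1 + 9 + 22 + 18 + 3 = 51, so its missing entry is 56 − 51 = 5.
Column 5: 5 + 2 + 22 + 23 + 6 = 58, so its missing entry is 56 − 58 = -2.
Row 4: 20 + 14 + 4 + 19 − 2 = 55, so its missing entry is 56 − 55 = 1.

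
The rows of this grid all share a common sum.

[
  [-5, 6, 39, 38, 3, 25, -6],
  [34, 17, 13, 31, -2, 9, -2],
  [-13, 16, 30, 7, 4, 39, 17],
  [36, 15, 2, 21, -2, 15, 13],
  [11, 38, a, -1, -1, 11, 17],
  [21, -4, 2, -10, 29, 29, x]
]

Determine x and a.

x = 33, a = 25

Row 1 sums to 100 and so does row 4; that's the common total.
In row 6 the known cells total 67, leaving 100 − 67 = 33.
In row 5 the known cells total 75, leaving 100 − 75 = 25.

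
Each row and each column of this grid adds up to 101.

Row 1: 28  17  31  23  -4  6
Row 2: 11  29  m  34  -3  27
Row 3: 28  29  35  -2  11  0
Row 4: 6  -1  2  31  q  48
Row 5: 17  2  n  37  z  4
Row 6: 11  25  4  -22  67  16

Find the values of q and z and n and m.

Row 2: 11 + 29 + 34 − 3 + 27 = 98, so its missing entry is 101 − 98 = 3.
Row 4: 6 − 1 + 2 + 31 + 48 = 86, so its missing entry is 101 − 86 = 15.
Column 5: -4 − 3 + 11 + 15 + 67 = 86, so its missing entry is 101 − 86 = 15.
Row 5: 17 + 2 + 37 + 15 + 4 = 75, so its missing entry is 101 − 75 = 26.

q = 15, z = 15, n = 26, m = 3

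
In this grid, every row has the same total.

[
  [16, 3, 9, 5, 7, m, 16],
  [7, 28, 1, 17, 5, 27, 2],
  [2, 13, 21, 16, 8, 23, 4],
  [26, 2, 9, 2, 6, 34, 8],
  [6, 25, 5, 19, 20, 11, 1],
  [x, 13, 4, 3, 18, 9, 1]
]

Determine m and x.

Rows 3 and 4 both add up to 87, so every row sums to 87.
Row 1: 16 + 3 + 9 + 5 + 7 + 16 = 56, so the missing entry is 87 − 56 = 31.
Row 6: 13 + 4 + 3 + 18 + 9 + 1 = 48, so the missing entry is 87 − 48 = 39.

m = 31, x = 39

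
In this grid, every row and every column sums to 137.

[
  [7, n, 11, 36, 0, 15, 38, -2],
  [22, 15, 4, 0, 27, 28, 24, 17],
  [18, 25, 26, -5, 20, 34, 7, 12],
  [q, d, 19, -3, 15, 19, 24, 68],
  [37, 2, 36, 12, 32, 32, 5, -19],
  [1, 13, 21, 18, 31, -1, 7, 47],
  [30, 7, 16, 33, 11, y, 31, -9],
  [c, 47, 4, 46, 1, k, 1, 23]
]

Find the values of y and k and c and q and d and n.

The known cells in row 1 total 105, leaving 137 − 105 = 32 for the blank.
The known cells in row 7 total 119, leaving 137 − 119 = 18 for the blank.
The known cells in column 2 total 141, leaving 137 − 141 = -4 for the blank.
The known cells in row 4 total 138, leaving 137 − 138 = -1 for the blank.
The known cells in column 1 total 114, leaving 137 − 114 = 23 for the blank.
The known cells in row 8 total 145, leaving 137 − 145 = -8 for the blank.

y = 18, k = -8, c = 23, q = -1, d = -4, n = 32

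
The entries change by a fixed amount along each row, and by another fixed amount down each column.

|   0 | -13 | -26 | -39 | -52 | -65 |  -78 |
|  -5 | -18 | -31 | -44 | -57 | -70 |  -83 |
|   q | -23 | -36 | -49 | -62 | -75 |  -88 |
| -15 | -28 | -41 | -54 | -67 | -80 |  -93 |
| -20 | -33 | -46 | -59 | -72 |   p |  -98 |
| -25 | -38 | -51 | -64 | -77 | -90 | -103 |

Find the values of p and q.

Along each row the entries change by -13 per step; down each column they change by -5.
Row 5: from -20 at column 1, stepping by -13 to column 6 gives -85.
Row 3: from -23 at column 2, stepping by -13 to column 1 gives -10.

p = -85, q = -10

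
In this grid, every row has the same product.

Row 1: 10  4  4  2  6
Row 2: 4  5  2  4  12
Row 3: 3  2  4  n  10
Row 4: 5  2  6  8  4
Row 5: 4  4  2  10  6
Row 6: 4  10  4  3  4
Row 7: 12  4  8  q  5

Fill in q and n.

Rows 2 and 6 each multiply to 1920, so every row has product 1920.
Row 7: 12×4×8×5 = 1920, so the missing entry is 1920 ÷ 1920 = 1.
Row 3: 3×2×4×10 = 240, so the missing entry is 1920 ÷ 240 = 8.

q = 1, n = 8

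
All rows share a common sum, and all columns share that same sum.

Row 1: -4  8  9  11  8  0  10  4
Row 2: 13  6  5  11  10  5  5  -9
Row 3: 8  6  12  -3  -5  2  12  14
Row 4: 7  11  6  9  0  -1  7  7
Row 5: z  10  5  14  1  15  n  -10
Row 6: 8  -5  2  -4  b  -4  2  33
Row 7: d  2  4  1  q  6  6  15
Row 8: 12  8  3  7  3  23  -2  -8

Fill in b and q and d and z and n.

b = 14, q = 15, d = -3, z = 5, n = 6

Rows 1 and 2 both sum to 46, so that's the common total.
Row 6 has 8 − 5 + 2 − 4 − 4 + 2 + 33 = 32; the blank must be 46 − 32 = 14.
Column 7 has 10 + 5 + 12 + 7 + 2 + 6 − 2 = 40; the blank must be 46 − 40 = 6.
Row 5 has 10 + 5 + 14 + 1 + 15 + 6 − 10 = 41; the blank must be 46 − 41 = 5.
Column 5 has 8 + 10 − 5 + 0 + 1 + 14 + 3 = 31; the blank must be 46 − 31 = 15.
Row 7 has 2 + 4 + 1 + 15 + 6 + 6 + 15 = 49; the blank must be 46 − 49 = -3.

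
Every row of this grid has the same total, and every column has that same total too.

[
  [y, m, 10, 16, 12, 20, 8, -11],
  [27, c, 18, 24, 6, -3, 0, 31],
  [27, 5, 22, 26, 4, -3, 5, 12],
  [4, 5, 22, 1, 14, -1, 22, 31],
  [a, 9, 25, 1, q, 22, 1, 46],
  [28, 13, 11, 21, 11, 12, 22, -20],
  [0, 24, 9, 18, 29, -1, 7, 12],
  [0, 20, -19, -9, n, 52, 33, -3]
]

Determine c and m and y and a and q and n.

Rows 3 and 4 both sum to 98, so that's the common total.
Row 8 has 0 + 20 − 19 − 9 + 52 + 33 − 3 = 74; the blank must be 98 − 74 = 24.
Column 5 has 12 + 6 + 4 + 14 + 11 + 29 + 24 = 100; the blank must be 98 − 100 = -2.
Row 5 has 9 + 25 + 1 − 2 + 22 + 1 + 46 = 102; the blank must be 98 − 102 = -4.
Column 1 has 27 + 27 + 4 − 4 + 28 + 0 + 0 = 82; the blank must be 98 − 82 = 16.
Row 1 has 16 + 10 + 16 + 12 + 20 + 8 − 11 = 71; the blank must be 98 − 71 = 27.
Row 2 has 27 + 18 + 24 + 6 − 3 + 0 + 31 = 103; the blank must be 98 − 103 = -5.

c = -5, m = 27, y = 16, a = -4, q = -2, n = 24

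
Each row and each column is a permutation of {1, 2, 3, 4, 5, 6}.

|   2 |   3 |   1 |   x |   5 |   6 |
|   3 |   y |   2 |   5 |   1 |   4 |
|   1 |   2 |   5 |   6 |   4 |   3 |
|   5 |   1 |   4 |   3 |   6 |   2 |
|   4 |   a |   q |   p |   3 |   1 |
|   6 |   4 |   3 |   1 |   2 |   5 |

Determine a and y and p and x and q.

At (row 2, col 2): row 2 already has {1, 2, 3, 4, 5}, so the value is 6.
For row 1, column 4: row 1 already has {1, 2, 3, 5, 6}; that leaves 4.
At (row 5, col 4): column 4 already has {1, 3, 4, 5, 6}, so the value is 2.
Cell (5,3): column 3 already has {1, 2, 3, 4, 5} → 6.
At (row 5, col 2): row 5 already has {1, 2, 3, 4, 6}, so the value is 5.

a = 5, y = 6, p = 2, x = 4, q = 6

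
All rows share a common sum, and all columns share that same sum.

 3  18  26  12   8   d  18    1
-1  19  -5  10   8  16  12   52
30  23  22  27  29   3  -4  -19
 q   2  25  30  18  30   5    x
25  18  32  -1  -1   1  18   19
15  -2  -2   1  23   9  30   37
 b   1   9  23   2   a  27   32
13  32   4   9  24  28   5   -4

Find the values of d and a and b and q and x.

Rows 2 and 3 both sum to 111, so that's the common total.
Column 8 has 1 + 52 − 19 + 19 + 37 + 32 − 4 = 118; the blank must be 111 − 118 = -7.
Row 4 has 2 + 25 + 30 + 18 + 30 + 5 − 7 = 103; the blank must be 111 − 103 = 8.
Row 1 has 3 + 18 + 26 + 12 + 8 + 18 + 1 = 86; the blank must be 111 − 86 = 25.
Column 6 has 25 + 16 + 3 + 30 + 1 + 9 + 28 = 112; the blank must be 111 − 112 = -1.
Row 7 has 1 + 9 + 23 + 2 − 1 + 27 + 32 = 93; the blank must be 111 − 93 = 18.

d = 25, a = -1, b = 18, q = 8, x = -7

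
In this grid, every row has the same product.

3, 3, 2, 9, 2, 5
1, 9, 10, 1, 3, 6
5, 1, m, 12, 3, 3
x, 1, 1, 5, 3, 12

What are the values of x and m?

x = 9, m = 3

Rows 1 and 2 each multiply to 1620, so every row has product 1620.
Row 4: 1×1×5×3×12 = 180, so the missing entry is 1620 ÷ 180 = 9.
Row 3: 5×1×12×3×3 = 540, so the missing entry is 1620 ÷ 540 = 3.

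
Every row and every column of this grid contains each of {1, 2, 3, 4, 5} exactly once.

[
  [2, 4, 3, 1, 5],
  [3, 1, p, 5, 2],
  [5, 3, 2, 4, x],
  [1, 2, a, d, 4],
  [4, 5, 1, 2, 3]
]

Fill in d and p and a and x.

d = 3, p = 4, a = 5, x = 1

At (row 2, col 3): row 2 already has {1, 2, 3, 5}, so the value is 4.
Cell (4,4): column 4 already has {1, 2, 4, 5} → 3.
Cell (3,5): row 3 already has {2, 3, 4, 5} → 1.
At (row 4, col 3): row 4 already has {1, 2, 3, 4}, so the value is 5.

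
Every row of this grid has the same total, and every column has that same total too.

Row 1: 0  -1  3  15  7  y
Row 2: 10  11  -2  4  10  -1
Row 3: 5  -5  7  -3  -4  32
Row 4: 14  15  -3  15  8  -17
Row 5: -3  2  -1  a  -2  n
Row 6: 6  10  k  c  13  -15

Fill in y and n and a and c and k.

y = 8, n = 25, a = 11, c = -10, k = 28

Rows 2 and 3 both sum to 32, so that's the common total.
Row 1 has 0 − 1 + 3 + 15 + 7 = 24; the blank must be 32 − 24 = 8.
Column 6 has 8 − 1 + 32 − 17 − 15 = 7; the blank must be 32 − 7 = 25.
Row 5 has -3 + 2 − 1 − 2 + 25 = 21; the blank must be 32 − 21 = 11.
Column 4 has 15 + 4 − 3 + 15 + 11 = 42; the blank must be 32 − 42 = -10.
Row 6 has 6 + 10 − 10 + 13 − 15 = 4; the blank must be 32 − 4 = 28.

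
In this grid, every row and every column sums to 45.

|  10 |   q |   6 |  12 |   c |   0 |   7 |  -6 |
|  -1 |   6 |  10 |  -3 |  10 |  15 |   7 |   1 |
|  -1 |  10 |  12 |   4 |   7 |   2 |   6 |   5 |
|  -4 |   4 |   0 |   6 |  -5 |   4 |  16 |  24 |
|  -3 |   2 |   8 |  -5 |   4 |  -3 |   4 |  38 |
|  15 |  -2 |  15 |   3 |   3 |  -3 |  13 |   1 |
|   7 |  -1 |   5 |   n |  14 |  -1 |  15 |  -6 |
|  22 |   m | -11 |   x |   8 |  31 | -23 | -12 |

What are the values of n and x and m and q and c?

n = 12, x = 16, m = 14, q = 12, c = 4

The known cells in column 5 total 41, leaving 45 − 41 = 4 for the blank.
The known cells in row 1 total 33, leaving 45 − 33 = 12 for the blank.
The known cells in column 2 total 31, leaving 45 − 31 = 14 for the blank.
The known cells in row 8 total 29, leaving 45 − 29 = 16 for the blank.
The known cells in row 7 total 33, leaving 45 − 33 = 12 for the blank.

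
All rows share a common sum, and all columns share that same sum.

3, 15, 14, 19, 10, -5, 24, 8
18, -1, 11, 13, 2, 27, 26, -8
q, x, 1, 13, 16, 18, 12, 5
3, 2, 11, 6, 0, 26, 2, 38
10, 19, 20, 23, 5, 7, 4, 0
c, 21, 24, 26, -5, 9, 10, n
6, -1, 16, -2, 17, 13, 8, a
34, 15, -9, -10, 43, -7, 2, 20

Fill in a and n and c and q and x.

Rows 1 and 2 both sum to 88, so that's the common total.
Column 2 has 15 − 1 + 2 + 19 + 21 − 1 + 15 = 70; the blank must be 88 − 70 = 18.
Row 3 has 18 + 1 + 13 + 16 + 18 + 12 + 5 = 83; the blank must be 88 − 83 = 5.
Row 7 has 6 − 1 + 16 − 2 + 17 + 13 + 8 = 57; the blank must be 88 − 57 = 31.
Column 8 has 8 − 8 + 5 + 38 + 0 + 31 + 20 = 94; the blank must be 88 − 94 = -6.
Row 6 has 21 + 24 + 26 − 5 + 9 + 10 − 6 = 79; the blank must be 88 − 79 = 9.

a = 31, n = -6, c = 9, q = 5, x = 18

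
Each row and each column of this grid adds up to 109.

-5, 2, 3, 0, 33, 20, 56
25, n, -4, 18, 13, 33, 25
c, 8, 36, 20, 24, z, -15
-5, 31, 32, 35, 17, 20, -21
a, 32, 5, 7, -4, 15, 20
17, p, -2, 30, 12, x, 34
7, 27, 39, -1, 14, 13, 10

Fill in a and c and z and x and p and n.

The known cells in row 5 total 75, leaving 109 − 75 = 34 for the blank.
The known cells in row 2 total 110, leaving 109 − 110 = -1 for the blank.
The known cells in column 1 total 73, leaving 109 − 73 = 36 for the blank.
The known cells in column 2 total 99, leaving 109 − 99 = 10 for the blank.
The known cells in row 6 total 101, leaving 109 − 101 = 8 for the blank.
The known cells in row 3 total 109, leaving 109 − 109 = 0 for the blank.

a = 34, c = 36, z = 0, x = 8, p = 10, n = -1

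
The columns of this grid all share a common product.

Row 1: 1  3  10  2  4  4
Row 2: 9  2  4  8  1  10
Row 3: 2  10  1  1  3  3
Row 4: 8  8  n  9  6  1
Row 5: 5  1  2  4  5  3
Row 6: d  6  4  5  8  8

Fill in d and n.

d = 4, n = 9

Columns 2 and 6 each multiply to 2880, so every column has product 2880.
Column 1: 1×9×2×8×5 = 720, so the missing entry is 2880 ÷ 720 = 4.
Column 3: 10×4×1×2×4 = 320, so the missing entry is 2880 ÷ 320 = 9.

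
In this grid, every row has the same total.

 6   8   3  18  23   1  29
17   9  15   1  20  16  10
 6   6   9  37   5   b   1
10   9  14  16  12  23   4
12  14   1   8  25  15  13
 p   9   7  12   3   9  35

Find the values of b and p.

Rows 2 and 4 both add up to 88, so every row sums to 88.
Row 3: 6 + 6 + 9 + 37 + 5 + 1 = 64, so the missing entry is 88 − 64 = 24.
Row 6: 9 + 7 + 12 + 3 + 9 + 35 = 75, so the missing entry is 88 − 75 = 13.

b = 24, p = 13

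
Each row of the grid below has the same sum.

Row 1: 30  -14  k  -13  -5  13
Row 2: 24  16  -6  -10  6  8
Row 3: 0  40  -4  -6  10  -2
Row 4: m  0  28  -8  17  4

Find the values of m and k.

m = -3, k = 27

Rows 2 and 3 both add up to 38, so every row sums to 38.
Row 4: 0 + 28 − 8 + 17 + 4 = 41, so the missing entry is 38 − 41 = -3.
Row 1: 30 − 14 − 13 − 5 + 13 = 11, so the missing entry is 38 − 11 = 27.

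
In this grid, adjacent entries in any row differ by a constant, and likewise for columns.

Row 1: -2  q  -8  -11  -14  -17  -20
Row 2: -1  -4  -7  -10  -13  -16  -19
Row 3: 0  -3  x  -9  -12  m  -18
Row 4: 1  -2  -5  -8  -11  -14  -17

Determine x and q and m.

x = -6, q = -5, m = -15

Along each row the entries change by -3 per step; down each column they change by 1.
Row 3: from 0 at column 1, stepping by -3 to column 3 gives -6.
Row 1: from -2 at column 1, stepping by -3 to column 2 gives -5.
Row 3: from 0 at column 1, stepping by -3 to column 6 gives -15.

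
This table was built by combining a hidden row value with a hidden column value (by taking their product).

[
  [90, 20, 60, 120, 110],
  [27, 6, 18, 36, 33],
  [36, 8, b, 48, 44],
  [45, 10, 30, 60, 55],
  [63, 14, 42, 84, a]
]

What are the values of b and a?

Each row is a constant multiple of every other row — this is a multiplication table with the headers hidden.
Row 3 is 8/20 = 2/5 times row 1, so its entry in column 3 is 60 × 2/5 = 24.
Row 5 is 14/20 = 7/10 times row 1, so its entry in column 5 is 110 × 7/10 = 77.

b = 24, a = 77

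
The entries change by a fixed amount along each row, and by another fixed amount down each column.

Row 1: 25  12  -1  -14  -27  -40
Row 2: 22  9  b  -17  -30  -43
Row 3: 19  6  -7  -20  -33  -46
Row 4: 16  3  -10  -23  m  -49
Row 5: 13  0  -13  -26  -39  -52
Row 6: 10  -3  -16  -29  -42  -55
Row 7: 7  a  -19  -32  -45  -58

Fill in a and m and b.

Along each row the entries change by -13 per step; down each column they change by -3.
Row 7: from 7 at column 1, stepping by -13 to column 2 gives -6.
Row 4: from 16 at column 1, stepping by -13 to column 5 gives -36.
Row 2: from 22 at column 1, stepping by -13 to column 3 gives -4.

a = -6, m = -36, b = -4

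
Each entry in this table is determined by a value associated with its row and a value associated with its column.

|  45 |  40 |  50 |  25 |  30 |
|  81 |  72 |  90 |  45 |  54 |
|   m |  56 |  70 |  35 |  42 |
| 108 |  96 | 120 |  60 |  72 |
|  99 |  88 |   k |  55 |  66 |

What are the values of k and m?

k = 110, m = 63

Each row is a constant multiple of every other row — this is a multiplication table with the headers hidden.
Row 5 is 55/25 = 11/5 times row 1, so its entry in column 3 is 50 × 11/5 = 110.
Row 3 is 35/25 = 7/5 times row 1, so its entry in column 1 is 45 × 7/5 = 63.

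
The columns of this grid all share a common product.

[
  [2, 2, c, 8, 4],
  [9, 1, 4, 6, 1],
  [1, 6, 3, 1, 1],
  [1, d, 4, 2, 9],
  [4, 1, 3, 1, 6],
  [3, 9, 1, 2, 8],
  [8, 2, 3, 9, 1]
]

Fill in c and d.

Columns 1 and 4 each multiply to 1728, so every column has product 1728.
Column 3: 4×3×4×3×1×3 = 432, so the missing entry is 1728 ÷ 432 = 4.
Column 2: 2×1×6×1×9×2 = 216, so the missing entry is 1728 ÷ 216 = 8.

c = 4, d = 8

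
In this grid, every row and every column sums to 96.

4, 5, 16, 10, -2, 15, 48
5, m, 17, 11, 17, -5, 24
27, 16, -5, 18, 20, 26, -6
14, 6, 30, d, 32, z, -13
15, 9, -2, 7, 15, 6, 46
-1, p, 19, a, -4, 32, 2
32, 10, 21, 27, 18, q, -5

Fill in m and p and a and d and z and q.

The known cells in row 7 total 103, leaving 96 − 103 = -7 for the blank.
The known cells in row 2 total 69, leaving 96 − 69 = 27 for the blank.
The known cells in column 2 total 73, leaving 96 − 73 = 23 for the blank.
The known cells in row 6 total 71, leaving 96 − 71 = 25 for the blank.
The known cells in column 4 total 98, leaving 96 − 98 = -2 for the blank.
The known cells in row 4 total 67, leaving 96 − 67 = 29 for the blank.

m = 27, p = 23, a = 25, d = -2, z = 29, q = -7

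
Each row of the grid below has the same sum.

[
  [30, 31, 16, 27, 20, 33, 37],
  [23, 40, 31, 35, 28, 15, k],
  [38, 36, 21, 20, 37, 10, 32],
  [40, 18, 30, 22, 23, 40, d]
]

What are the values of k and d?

Row 1 sums to 194 and so does row 3; that's the common total.
In row 2 the known cells total 172, leaving 194 − 172 = 22.
In row 4 the known cells total 173, leaving 194 − 173 = 21.

k = 22, d = 21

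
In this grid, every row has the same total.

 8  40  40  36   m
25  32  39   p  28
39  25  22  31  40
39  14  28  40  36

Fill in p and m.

p = 33, m = 33

Rows 3 and 4 both add up to 157, so every row sums to 157.
Row 2: 25 + 32 + 39 + 28 = 124, so the missing entry is 157 − 124 = 33.
Row 1: 8 + 40 + 40 + 36 = 124, so the missing entry is 157 − 124 = 33.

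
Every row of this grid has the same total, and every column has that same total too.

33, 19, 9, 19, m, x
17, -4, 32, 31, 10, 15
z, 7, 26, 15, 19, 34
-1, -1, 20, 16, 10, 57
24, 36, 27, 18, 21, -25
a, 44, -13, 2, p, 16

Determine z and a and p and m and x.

Rows 2 and 4 both sum to 101, so that's the common total.
The known cells in row 3 total 101, leaving 101 − 101 = 0 for the blank.
The known cells in column 1 total 73, leaving 101 − 73 = 28 for the blank.
The known cells in row 6 total 77, leaving 101 − 77 = 24 for the blank.
The known cells in column 5 total 84, leaving 101 − 84 = 17 for the blank.
The known cells in row 1 total 97, leaving 101 − 97 = 4 for the blank.

z = 0, a = 28, p = 24, m = 17, x = 4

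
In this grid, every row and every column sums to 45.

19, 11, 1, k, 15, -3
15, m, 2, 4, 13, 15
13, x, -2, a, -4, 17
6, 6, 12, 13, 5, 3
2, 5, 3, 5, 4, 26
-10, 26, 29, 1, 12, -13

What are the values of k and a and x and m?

Row 2 has 15 + 2 + 4 + 13 + 15 = 49; the blank must be 45 − 49 = -4.
Row 1 has 19 + 11 + 1 + 15 − 3 = 43; the blank must be 45 − 43 = 2.
Column 4 has 2 + 4 + 13 + 5 + 1 = 25; the blank must be 45 − 25 = 20.
Row 3 has 13 − 2 + 20 − 4 + 17 = 44; the blank must be 45 − 44 = 1.

k = 2, a = 20, x = 1, m = -4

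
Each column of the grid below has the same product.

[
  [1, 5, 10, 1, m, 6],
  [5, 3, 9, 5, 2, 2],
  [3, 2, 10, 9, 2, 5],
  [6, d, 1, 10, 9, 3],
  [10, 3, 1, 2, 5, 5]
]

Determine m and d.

Columns 4 and 6 each multiply to 900, so every column has product 900.
Column 5: 2×2×9×5 = 180, so the missing entry is 900 ÷ 180 = 5.
Column 2: 5×3×2×3 = 90, so the missing entry is 900 ÷ 90 = 10.

m = 5, d = 10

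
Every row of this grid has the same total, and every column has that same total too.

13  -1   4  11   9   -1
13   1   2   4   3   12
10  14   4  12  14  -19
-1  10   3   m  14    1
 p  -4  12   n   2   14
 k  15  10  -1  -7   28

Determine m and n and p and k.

m = 8, n = 1, p = 10, k = -10

Rows 1 and 2 both sum to 35, so that's the common total.
Row 4 has -1 + 10 + 3 + 14 + 1 = 27; the blank must be 35 − 27 = 8.
Row 6 has 15 + 10 − 1 − 7 + 28 = 45; the blank must be 35 − 45 = -10.
Column 1 has 13 + 13 + 10 − 1 − 10 = 25; the blank must be 35 − 25 = 10.
Row 5 has 10 − 4 + 12 + 2 + 14 = 34; the blank must be 35 − 34 = 1.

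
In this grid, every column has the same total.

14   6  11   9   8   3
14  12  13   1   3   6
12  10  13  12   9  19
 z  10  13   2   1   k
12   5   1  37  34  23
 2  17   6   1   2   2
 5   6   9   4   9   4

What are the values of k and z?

Columns 2 and 4 both add up to 66, so every column sums to 66.
Column 6: 3 + 6 + 19 + 23 + 2 + 4 = 57, so the missing entry is 66 − 57 = 9.
Column 1: 14 + 14 + 12 + 12 + 2 + 5 = 59, so the missing entry is 66 − 59 = 7.

k = 9, z = 7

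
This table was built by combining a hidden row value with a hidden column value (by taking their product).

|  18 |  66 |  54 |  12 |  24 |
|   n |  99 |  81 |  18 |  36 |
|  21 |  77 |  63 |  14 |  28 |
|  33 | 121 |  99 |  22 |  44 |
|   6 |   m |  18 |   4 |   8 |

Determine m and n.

Each row is a constant multiple of every other row — this is a multiplication table with the headers hidden.
Row 5 is 4/12 = 1/3 times row 1, so its entry in column 2 is 66 × 1/3 = 22.
Row 2 is 18/12 = 3/2 times row 1, so its entry in column 1 is 18 × 3/2 = 27.

m = 22, n = 27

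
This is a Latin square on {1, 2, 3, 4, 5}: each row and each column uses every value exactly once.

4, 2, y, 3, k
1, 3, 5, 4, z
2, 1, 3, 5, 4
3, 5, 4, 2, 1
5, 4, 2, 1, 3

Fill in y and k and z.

y = 1, k = 5, z = 2

At (row 1, col 3): column 3 already has {2, 3, 4, 5}, so the value is 1.
Cell (1,5): row 1 already has {1, 2, 3, 4} → 5.
Cell (2,5): row 2 already has {1, 3, 4, 5} → 2.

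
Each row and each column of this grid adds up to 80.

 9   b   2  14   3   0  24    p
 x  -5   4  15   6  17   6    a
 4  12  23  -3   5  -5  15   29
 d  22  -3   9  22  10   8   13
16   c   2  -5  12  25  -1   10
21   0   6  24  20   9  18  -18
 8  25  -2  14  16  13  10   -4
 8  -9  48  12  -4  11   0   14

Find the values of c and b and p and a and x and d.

c = 21, b = 14, p = 14, a = 22, x = 15, d = -1

The known cells in row 4 total 81, leaving 80 − 81 = -1 for the blank.
The known cells in column 1 total 65, leaving 80 − 65 = 15 for the blank.
The known cells in row 2 total 58, leaving 80 − 58 = 22 for the blank.
The known cells in column 8 total 66, leaving 80 − 66 = 14 for the blank.
The known cells in row 1 total 66, leaving 80 − 66 = 14 for the blank.
The known cells in row 5 total 59, leaving 80 − 59 = 21 for the blank.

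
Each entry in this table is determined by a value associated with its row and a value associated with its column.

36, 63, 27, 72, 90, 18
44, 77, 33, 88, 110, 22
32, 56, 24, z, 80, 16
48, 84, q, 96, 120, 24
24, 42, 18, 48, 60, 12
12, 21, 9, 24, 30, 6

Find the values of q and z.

q = 36, z = 64

Each row is a constant multiple of every other row — this is a multiplication table with the headers hidden.
Row 4 is 48/36 = 4/3 times row 1, so its entry in column 3 is 27 × 4/3 = 36.
Row 3 is 32/36 = 8/9 times row 1, so its entry in column 4 is 72 × 8/9 = 64.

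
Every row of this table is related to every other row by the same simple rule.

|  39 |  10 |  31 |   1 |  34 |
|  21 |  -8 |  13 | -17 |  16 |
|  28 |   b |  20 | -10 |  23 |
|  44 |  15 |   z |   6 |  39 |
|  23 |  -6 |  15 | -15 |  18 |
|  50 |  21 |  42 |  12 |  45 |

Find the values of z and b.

z = 36, b = -1

The difference between any two rows is the same in every column — this is an addition table with the headers hidden.
Row 4 minus row 1 is 6 − 1 = 5, so its entry in column 3 is 31 + 5 = 36.
Row 3 minus row 1 is -10 − 1 = -11, so its entry in column 2 is 10 + (-11) = -1.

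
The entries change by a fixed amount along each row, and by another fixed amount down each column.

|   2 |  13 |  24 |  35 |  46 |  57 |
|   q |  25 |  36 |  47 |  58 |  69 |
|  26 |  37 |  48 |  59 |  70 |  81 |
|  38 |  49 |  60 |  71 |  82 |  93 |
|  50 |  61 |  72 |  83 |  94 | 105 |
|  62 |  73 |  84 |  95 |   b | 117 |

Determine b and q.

Along each row the entries change by 11 per step; down each column they change by 12.
Row 6: from 62 at column 1, stepping by 11 to column 5 gives 106.
Row 2: from 25 at column 2, stepping by 11 to column 1 gives 14.

b = 106, q = 14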